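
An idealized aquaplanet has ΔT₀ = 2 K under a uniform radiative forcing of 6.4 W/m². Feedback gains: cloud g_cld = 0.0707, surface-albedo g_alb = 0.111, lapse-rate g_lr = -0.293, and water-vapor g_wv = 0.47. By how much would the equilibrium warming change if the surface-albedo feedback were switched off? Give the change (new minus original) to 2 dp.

-0.46 K

Original: g = 0.3587, ΔT = 2/(1−0.3587) = 3.1187 K.
Without surface-albedo: g' = 0.2477, ΔT' = 2/(1−0.2477) = 2.6585 K.
Change = 2.6585 − 3.1187 = -0.46 K.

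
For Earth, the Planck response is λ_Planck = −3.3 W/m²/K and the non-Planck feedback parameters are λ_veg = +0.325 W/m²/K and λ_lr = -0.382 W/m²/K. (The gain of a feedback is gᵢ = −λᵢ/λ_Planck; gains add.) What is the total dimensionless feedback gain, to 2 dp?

Convert to gains: g_veg = 0.325/3.3 = 0.09848; g_lr = -0.382/3.3 = -0.1158.
Total gain g = -0.01732.

-0.02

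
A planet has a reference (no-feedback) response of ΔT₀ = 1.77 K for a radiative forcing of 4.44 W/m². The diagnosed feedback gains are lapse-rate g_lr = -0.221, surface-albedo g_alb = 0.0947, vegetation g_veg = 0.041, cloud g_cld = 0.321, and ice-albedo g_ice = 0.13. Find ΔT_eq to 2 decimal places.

Total gain g = -0.221 + 0.0947 + 0.041 + 0.321 + 0.13 = 0.3657.
Amplification A = 1/(1 − 0.3657) = 1.577.
ΔT = 1.77 × 1.577 = 2.79 K.

2.79 K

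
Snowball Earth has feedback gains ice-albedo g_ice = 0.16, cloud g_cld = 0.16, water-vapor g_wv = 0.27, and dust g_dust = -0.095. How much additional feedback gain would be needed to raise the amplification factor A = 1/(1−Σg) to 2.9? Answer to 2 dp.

Current total gain = 0.495.
Target gain for A = 2.9: g* = 1 − 1/2.9 = 0.6552.
Additional gain needed = 0.6552 − 0.495 = 0.16.

0.16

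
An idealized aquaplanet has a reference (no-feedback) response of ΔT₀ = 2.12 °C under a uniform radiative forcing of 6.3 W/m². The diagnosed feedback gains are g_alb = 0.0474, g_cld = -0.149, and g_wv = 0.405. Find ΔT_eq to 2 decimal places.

3.04 °C

Total gain g = 0.0474 − 0.149 + 0.405 = 0.3034.
Amplification A = 1/(1 − 0.3034) = 1.436.
ΔT = 2.12 × 1.436 = 3.04 °C.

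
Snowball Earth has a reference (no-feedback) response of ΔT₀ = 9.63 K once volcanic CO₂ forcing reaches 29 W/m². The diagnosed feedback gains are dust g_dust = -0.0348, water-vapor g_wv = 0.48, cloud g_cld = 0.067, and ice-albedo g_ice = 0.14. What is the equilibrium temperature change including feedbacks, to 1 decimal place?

Total gain g = -0.0348 + 0.48 + 0.067 + 0.14 = 0.6522.
Amplification A = 1/(1 − 0.6522) = 2.875.
ΔT = 9.63 × 2.875 = 27.7 K.

27.7 K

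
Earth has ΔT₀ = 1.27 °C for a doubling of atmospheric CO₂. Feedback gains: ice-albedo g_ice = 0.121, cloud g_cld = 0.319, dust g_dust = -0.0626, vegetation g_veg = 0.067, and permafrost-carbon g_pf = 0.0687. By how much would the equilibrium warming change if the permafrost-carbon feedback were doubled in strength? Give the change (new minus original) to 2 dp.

Original: g = 0.5131, ΔT = 1.27/(1−0.5131) = 2.6083 °C.
With doubled permafrost-carbon: g' = 0.5818, ΔT' = 1.27/(1−0.5818) = 3.0368 °C.
Change = 3.0368 − 2.6083 = 0.43 °C.

0.43 °C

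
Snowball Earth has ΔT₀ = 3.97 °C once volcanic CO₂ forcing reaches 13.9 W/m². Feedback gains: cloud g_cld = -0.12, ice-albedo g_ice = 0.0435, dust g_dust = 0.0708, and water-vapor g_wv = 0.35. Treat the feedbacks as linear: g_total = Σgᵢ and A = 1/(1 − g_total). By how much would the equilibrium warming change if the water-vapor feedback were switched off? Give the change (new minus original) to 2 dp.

-2.11 °C

Original: g = 0.3443, ΔT = 3.97/(1−0.3443) = 6.0546 °C.
Without water-vapor: g' = -0.0057, ΔT' = 3.97/(1+0.0057) = 3.9475 °C.
Change = 3.9475 − 6.0546 = -2.11 °C.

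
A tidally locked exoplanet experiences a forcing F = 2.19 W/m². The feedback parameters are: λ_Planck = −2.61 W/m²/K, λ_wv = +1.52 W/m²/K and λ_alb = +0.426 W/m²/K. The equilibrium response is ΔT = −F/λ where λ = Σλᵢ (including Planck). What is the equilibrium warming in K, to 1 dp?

3.3 K

Net feedback parameter λ = (−2.61) + (+1.52) + (+0.426) = -0.664 W/m²/K.
ΔT = −F/λ = −2.19/(-0.664) = 3.3 K.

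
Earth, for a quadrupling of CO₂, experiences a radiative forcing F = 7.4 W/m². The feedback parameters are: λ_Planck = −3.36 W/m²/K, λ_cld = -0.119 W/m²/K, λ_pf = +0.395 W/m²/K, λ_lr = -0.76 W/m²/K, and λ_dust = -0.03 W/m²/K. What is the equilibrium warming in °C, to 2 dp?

Net feedback parameter λ = (−3.36) + (-0.119) + (+0.395) + (-0.76) + (-0.03) = -3.874 W/m²/K.
ΔT = −F/λ = −7.4/(-3.874) = 1.91 °C.

1.91 °C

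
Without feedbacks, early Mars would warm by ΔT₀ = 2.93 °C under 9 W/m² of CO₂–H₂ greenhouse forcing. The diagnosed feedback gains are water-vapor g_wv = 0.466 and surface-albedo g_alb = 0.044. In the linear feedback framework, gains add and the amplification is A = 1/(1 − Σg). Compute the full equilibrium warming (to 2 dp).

Total gain g = 0.466 + 0.044 = 0.51.
Amplification A = 1/(1 − 0.51) = 2.041.
ΔT = 2.93 × 2.041 = 5.98 °C.

5.98 °C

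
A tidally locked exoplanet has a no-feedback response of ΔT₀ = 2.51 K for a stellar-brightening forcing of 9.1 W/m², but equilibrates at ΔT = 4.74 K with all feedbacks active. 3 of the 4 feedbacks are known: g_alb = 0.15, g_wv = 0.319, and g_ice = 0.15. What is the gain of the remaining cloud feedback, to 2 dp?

-0.15

Amplification A = ΔT/ΔT₀ = 4.74/2.51 = 1.888.
Total gain g = 1 − 1/A = 1 − 1/1.888 = 0.4703.
Known gains sum to 0.15 + 0.319 + 0.15 = 0.619.
g_cld = 0.4703 − 0.619 = -0.15.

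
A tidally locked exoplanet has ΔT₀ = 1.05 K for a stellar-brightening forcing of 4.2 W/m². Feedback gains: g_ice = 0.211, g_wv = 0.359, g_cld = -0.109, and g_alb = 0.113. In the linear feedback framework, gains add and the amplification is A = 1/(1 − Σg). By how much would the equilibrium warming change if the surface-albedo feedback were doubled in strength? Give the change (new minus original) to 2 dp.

0.89 K

Original: g = 0.574, ΔT = 1.05/(1−0.574) = 2.4648 K.
With doubled surface-albedo: g' = 0.687, ΔT' = 1.05/(1−0.687) = 3.3546 K.
Change = 3.3546 − 2.4648 = 0.89 K.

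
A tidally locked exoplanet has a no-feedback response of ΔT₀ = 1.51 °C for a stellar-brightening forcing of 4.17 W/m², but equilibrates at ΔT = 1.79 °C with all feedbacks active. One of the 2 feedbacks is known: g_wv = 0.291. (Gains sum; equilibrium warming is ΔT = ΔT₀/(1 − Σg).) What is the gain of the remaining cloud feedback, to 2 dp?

-0.13

Amplification A = ΔT/ΔT₀ = 1.79/1.51 = 1.185.
Total gain g = 1 − 1/A = 1 − 1/1.185 = 0.1561.
The known gain is 0.291.
g_cld = 0.1561 − 0.291 = -0.13.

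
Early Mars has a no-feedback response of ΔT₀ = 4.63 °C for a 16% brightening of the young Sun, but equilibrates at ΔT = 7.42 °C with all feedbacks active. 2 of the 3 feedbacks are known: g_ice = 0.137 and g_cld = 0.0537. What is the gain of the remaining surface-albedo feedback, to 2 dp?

Amplification A = ΔT/ΔT₀ = 7.42/4.63 = 1.603.
Total gain g = 1 − 1/A = 1 − 1/1.603 = 0.3762.
Known gains sum to 0.137 + 0.0537 = 0.1907.
g_alb = 0.3762 − 0.1907 = 0.19.

0.19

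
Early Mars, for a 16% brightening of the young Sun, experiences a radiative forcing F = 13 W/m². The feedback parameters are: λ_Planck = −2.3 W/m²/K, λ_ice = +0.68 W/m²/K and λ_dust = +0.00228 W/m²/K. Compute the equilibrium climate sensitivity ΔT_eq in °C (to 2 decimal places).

Net feedback parameter λ = (−2.3) + (+0.68) + (+0.00228) = -1.61772 W/m²/K.
ΔT = −F/λ = −13/(-1.61772) = 8.04 °C.

8.04 °C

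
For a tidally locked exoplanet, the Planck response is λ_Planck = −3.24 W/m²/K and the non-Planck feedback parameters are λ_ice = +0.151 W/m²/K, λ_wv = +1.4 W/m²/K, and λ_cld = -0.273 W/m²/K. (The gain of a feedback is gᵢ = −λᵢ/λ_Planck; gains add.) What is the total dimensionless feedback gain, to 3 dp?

Convert to gains: g_ice = 0.151/3.24 = 0.0466; g_wv = 1.4/3.24 = 0.4321; g_cld = -0.273/3.24 = -0.08426.
Total gain g = 0.39444.

0.394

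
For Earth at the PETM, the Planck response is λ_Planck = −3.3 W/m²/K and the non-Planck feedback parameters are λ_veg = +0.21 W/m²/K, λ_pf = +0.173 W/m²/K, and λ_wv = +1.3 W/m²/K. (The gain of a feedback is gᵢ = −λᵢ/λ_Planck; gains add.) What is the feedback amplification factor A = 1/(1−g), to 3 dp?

2.041

Convert to gains: g_veg = 0.21/3.3 = 0.06364; g_pf = 0.173/3.3 = 0.05242; g_wv = 1.3/3.3 = 0.3939.
Total gain g = 0.50996.
A = 1/(1 − 0.50996) = 2.041.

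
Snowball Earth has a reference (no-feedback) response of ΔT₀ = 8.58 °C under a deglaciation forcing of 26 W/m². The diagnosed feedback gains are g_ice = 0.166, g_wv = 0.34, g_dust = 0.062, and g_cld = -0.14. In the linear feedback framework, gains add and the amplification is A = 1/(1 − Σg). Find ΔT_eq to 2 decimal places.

15.00 °C

Total gain g = 0.166 + 0.34 + 0.062 − 0.14 = 0.428.
Amplification A = 1/(1 − 0.428) = 1.748.
ΔT = 8.58 × 1.748 = 15.00 °C.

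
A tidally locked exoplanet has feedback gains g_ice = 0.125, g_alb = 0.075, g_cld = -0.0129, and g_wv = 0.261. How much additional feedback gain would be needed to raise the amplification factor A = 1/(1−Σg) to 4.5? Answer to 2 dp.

Current total gain = 0.4481.
Target gain for A = 4.5: g* = 1 − 1/4.5 = 0.7778.
Additional gain needed = 0.7778 − 0.4481 = 0.33.

0.33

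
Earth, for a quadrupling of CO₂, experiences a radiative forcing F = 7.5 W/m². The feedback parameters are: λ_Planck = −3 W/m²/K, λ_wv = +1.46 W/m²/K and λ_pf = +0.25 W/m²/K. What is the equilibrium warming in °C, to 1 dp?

Net feedback parameter λ = (−3) + (+1.46) + (+0.25) = -1.29 W/m²/K.
ΔT = −F/λ = −7.5/(-1.29) = 5.8 °C.

5.8 °C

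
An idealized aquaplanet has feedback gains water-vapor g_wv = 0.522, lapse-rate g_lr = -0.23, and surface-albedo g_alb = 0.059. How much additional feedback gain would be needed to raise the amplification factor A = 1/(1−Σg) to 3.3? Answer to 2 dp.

Current total gain = 0.351.
Target gain for A = 3.3: g* = 1 − 1/3.3 = 0.697.
Additional gain needed = 0.697 − 0.351 = 0.35.

0.35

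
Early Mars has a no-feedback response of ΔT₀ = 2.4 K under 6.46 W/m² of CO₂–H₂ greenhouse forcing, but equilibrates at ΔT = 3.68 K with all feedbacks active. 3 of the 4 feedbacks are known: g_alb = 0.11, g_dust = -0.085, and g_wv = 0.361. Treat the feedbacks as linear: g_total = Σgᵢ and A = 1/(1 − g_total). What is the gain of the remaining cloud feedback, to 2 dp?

-0.04

Amplification A = ΔT/ΔT₀ = 3.68/2.4 = 1.533.
Total gain g = 1 − 1/A = 1 − 1/1.533 = 0.3477.
Known gains sum to 0.11 − 0.085 + 0.361 = 0.386.
g_cld = 0.3477 − 0.386 = -0.04.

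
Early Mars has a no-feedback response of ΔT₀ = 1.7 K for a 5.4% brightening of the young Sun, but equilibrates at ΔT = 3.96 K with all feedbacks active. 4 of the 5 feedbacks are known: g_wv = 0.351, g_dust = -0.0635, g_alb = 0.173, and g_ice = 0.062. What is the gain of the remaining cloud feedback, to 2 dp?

0.05

Amplification A = ΔT/ΔT₀ = 3.96/1.7 = 2.329.
Total gain g = 1 − 1/A = 1 − 1/2.329 = 0.5706.
Known gains sum to 0.351 − 0.0635 + 0.173 + 0.062 = 0.5225.
g_cld = 0.5706 − 0.5225 = 0.05.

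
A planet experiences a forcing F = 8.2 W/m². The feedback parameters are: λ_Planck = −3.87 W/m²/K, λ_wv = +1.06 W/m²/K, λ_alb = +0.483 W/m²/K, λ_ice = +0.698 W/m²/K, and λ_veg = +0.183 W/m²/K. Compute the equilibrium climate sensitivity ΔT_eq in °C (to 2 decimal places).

5.67 °C

Net feedback parameter λ = (−3.87) + (+1.06) + (+0.483) + (+0.698) + (+0.183) = -1.446 W/m²/K.
ΔT = −F/λ = −8.2/(-1.446) = 5.67 °C.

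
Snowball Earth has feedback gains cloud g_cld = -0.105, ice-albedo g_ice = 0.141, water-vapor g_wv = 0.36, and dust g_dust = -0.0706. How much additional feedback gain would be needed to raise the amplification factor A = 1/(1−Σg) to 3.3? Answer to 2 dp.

Current total gain = 0.3254.
Target gain for A = 3.3: g* = 1 − 1/3.3 = 0.697.
Additional gain needed = 0.697 − 0.3254 = 0.37.

0.37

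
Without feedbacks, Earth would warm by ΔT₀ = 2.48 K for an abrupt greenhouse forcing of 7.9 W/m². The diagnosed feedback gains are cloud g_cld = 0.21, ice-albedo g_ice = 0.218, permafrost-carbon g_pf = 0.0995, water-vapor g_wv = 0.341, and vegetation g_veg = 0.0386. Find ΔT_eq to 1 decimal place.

26.7 K

Total gain g = 0.21 + 0.218 + 0.0995 + 0.341 + 0.0386 = 0.9071.
Amplification A = 1/(1 − 0.9071) = 10.76.
ΔT = 2.48 × 10.76 = 26.7 K.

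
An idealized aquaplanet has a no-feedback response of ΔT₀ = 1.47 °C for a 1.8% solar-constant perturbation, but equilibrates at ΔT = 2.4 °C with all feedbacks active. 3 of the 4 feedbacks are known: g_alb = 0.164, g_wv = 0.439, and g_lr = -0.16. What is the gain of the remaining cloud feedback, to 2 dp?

Amplification A = ΔT/ΔT₀ = 2.4/1.47 = 1.633.
Total gain g = 1 − 1/A = 1 − 1/1.633 = 0.3876.
Known gains sum to 0.164 + 0.439 − 0.16 = 0.443.
g_cld = 0.3876 − 0.443 = -0.06.

-0.06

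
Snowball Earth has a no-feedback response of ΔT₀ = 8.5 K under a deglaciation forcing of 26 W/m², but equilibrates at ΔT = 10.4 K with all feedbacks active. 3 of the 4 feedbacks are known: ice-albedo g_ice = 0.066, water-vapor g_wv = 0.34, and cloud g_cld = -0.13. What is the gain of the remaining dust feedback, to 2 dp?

Amplification A = ΔT/ΔT₀ = 10.4/8.5 = 1.224.
Total gain g = 1 − 1/A = 1 − 1/1.224 = 0.183.
Known gains sum to 0.066 + 0.34 − 0.13 = 0.276.
g_dust = 0.183 − 0.276 = -0.09.

-0.09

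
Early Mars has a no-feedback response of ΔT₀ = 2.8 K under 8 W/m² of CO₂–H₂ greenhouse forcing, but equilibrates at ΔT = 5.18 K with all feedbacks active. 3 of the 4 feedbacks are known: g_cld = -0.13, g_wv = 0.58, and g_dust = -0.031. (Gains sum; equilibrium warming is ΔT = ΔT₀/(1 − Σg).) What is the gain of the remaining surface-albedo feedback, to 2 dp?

0.04

Amplification A = ΔT/ΔT₀ = 5.18/2.8 = 1.85.
Total gain g = 1 − 1/A = 1 − 1/1.85 = 0.4595.
Known gains sum to -0.13 + 0.58 − 0.031 = 0.419.
g_alb = 0.4595 − 0.419 = 0.04.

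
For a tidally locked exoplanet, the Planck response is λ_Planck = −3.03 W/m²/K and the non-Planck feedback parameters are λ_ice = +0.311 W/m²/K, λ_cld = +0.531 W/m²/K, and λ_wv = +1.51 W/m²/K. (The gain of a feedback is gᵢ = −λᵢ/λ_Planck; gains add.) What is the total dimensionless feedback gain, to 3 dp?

0.776

Convert to gains: g_ice = 0.311/3.03 = 0.1026; g_cld = 0.531/3.03 = 0.1752; g_wv = 1.51/3.03 = 0.4983.
Total gain g = 0.7761.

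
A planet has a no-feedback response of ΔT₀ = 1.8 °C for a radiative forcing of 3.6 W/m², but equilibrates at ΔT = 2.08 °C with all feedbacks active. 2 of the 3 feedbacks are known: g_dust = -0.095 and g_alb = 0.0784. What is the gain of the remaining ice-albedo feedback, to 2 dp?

0.15

Amplification A = ΔT/ΔT₀ = 2.08/1.8 = 1.156.
Total gain g = 1 − 1/A = 1 − 1/1.156 = 0.1349.
Known gains sum to -0.095 + 0.0784 = -0.0166.
g_ice = 0.1349 + 0.0166 = 0.15.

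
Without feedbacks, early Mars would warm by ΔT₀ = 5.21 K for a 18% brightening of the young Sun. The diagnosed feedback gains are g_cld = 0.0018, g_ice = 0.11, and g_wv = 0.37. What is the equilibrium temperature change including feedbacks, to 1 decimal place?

Total gain g = 0.0018 + 0.11 + 0.37 = 0.4818.
Amplification A = 1/(1 − 0.4818) = 1.93.
ΔT = 5.21 × 1.93 = 10.1 K.

10.1 K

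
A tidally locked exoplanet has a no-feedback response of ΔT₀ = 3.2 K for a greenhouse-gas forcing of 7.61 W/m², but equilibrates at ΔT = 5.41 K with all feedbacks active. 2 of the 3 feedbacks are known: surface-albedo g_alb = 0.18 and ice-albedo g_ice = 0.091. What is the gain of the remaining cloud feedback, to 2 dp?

Amplification A = ΔT/ΔT₀ = 5.41/3.2 = 1.691.
Total gain g = 1 − 1/A = 1 − 1/1.691 = 0.4086.
Known gains sum to 0.18 + 0.091 = 0.271.
g_cld = 0.4086 − 0.271 = 0.14.

0.14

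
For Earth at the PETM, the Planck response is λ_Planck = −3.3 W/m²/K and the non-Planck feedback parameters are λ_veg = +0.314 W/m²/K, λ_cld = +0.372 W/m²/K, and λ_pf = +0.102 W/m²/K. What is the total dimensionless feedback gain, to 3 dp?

Convert to gains: g_veg = 0.314/3.3 = 0.09515; g_cld = 0.372/3.3 = 0.1127; g_pf = 0.102/3.3 = 0.03091.
Total gain g = 0.23876.

0.239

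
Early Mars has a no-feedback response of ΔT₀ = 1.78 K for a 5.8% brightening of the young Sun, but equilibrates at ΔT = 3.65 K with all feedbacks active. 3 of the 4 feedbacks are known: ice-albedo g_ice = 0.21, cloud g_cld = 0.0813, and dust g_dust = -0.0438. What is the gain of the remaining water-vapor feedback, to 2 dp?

Amplification A = ΔT/ΔT₀ = 3.65/1.78 = 2.051.
Total gain g = 1 − 1/A = 1 − 1/2.051 = 0.5124.
Known gains sum to 0.21 + 0.0813 − 0.0438 = 0.2475.
g_wv = 0.5124 − 0.2475 = 0.26.

0.26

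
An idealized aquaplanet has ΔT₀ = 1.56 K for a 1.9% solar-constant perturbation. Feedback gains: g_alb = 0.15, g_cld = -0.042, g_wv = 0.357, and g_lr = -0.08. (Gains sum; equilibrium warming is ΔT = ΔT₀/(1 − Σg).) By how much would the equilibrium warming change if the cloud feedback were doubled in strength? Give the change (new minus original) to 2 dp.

-0.16 K

Original: g = 0.385, ΔT = 1.56/(1−0.385) = 2.5366 K.
With doubled cloud: g' = 0.343, ΔT' = 1.56/(1−0.343) = 2.3744 K.
Change = 2.3744 − 2.5366 = -0.16 K.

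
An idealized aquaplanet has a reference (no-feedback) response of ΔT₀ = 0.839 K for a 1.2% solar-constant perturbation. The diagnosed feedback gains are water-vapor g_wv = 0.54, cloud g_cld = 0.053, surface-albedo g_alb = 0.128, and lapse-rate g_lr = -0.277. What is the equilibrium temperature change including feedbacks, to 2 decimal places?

Total gain g = 0.54 + 0.053 + 0.128 − 0.277 = 0.444.
Amplification A = 1/(1 − 0.444) = 1.799.
ΔT = 0.839 × 1.799 = 1.51 K.

1.51 K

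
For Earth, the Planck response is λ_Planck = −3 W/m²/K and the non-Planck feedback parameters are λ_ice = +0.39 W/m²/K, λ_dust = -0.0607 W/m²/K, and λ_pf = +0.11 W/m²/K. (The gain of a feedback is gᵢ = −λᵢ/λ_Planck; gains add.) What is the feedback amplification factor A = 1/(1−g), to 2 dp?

1.17

Convert to gains: g_ice = 0.39/3 = 0.13; g_dust = -0.0607/3 = -0.02023; g_pf = 0.11/3 = 0.03667.
Total gain g = 0.14644.
A = 1/(1 − 0.14644) = 1.17.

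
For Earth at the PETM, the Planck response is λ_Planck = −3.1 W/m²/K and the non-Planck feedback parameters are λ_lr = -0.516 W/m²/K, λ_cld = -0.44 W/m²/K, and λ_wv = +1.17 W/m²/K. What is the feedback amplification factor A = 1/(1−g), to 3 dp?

1.074

Convert to gains: g_lr = -0.516/3.1 = -0.1665; g_cld = -0.44/3.1 = -0.1419; g_wv = 1.17/3.1 = 0.3774.
Total gain g = 0.069.
A = 1/(1 − 0.069) = 1.074.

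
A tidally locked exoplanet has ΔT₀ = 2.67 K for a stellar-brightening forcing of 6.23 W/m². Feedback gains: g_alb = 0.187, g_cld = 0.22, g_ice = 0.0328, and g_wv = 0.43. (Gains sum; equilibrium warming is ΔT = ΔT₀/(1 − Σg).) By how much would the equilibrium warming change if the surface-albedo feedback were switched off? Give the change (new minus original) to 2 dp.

-12.09 K

Original: g = 0.8698, ΔT = 2.67/(1−0.8698) = 20.5069 K.
Without surface-albedo: g' = 0.6828, ΔT' = 2.67/(1−0.6828) = 8.4174 K.
Change = 8.4174 − 20.5069 = -12.09 K.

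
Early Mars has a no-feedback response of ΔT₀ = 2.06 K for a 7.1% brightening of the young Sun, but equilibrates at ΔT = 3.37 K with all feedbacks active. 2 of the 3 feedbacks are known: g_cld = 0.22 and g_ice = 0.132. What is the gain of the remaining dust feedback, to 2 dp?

0.04

Amplification A = ΔT/ΔT₀ = 3.37/2.06 = 1.636.
Total gain g = 1 − 1/A = 1 − 1/1.636 = 0.3888.
Known gains sum to 0.22 + 0.132 = 0.352.
g_dust = 0.3888 − 0.352 = 0.04.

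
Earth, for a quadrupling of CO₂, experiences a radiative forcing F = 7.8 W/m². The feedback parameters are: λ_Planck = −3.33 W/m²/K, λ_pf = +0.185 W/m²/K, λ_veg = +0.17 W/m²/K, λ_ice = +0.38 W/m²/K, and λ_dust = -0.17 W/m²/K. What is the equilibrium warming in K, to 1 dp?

Net feedback parameter λ = (−3.33) + (+0.185) + (+0.17) + (+0.38) + (-0.17) = -2.765 W/m²/K.
ΔT = −F/λ = −7.8/(-2.765) = 2.8 K.

2.8 K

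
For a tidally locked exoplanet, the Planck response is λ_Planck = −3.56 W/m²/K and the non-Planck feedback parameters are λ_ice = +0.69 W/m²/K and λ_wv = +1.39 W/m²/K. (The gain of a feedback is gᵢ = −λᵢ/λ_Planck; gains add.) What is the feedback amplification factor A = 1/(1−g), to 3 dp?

Convert to gains: g_ice = 0.69/3.56 = 0.1938; g_wv = 1.39/3.56 = 0.3904.
Total gain g = 0.5842.
A = 1/(1 − 0.5842) = 2.405.

2.405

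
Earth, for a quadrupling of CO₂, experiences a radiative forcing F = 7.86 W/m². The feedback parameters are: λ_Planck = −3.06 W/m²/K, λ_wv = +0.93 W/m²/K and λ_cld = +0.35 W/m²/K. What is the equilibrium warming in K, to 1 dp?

Net feedback parameter λ = (−3.06) + (+0.93) + (+0.35) = -1.78 W/m²/K.
ΔT = −F/λ = −7.86/(-1.78) = 4.4 K.

4.4 K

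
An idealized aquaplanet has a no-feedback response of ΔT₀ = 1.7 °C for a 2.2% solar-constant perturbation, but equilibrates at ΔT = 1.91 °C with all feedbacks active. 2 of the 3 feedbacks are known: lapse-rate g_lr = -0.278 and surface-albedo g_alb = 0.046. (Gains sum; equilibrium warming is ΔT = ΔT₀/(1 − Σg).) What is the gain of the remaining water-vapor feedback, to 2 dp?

Amplification A = ΔT/ΔT₀ = 1.91/1.7 = 1.124.
Total gain g = 1 − 1/A = 1 − 1/1.124 = 0.1103.
Known gains sum to -0.278 + 0.046 = -0.232.
g_wv = 0.1103 + 0.232 = 0.34.

0.34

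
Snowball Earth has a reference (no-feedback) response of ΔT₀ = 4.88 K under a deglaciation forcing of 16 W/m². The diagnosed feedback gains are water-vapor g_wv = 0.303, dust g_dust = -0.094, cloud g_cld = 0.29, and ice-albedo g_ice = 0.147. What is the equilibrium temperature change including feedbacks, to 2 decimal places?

13.79 K

Total gain g = 0.303 − 0.094 + 0.29 + 0.147 = 0.646.
Amplification A = 1/(1 − 0.646) = 2.825.
ΔT = 4.88 × 2.825 = 13.79 K.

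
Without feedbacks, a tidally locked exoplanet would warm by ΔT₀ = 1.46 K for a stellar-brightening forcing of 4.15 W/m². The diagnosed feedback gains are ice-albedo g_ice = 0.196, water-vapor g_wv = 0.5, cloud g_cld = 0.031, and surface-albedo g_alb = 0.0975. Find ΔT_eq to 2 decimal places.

Total gain g = 0.196 + 0.5 + 0.031 + 0.0975 = 0.8245.
Amplification A = 1/(1 − 0.8245) = 5.698.
ΔT = 1.46 × 5.698 = 8.32 K.

8.32 K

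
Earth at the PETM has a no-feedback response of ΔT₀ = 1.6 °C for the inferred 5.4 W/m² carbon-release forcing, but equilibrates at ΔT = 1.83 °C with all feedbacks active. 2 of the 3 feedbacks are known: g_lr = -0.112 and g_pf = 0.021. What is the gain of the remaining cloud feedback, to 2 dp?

0.22

Amplification A = ΔT/ΔT₀ = 1.83/1.6 = 1.144.
Total gain g = 1 − 1/A = 1 − 1/1.144 = 0.1259.
Known gains sum to -0.112 + 0.021 = -0.091.
g_cld = 0.1259 + 0.091 = 0.22.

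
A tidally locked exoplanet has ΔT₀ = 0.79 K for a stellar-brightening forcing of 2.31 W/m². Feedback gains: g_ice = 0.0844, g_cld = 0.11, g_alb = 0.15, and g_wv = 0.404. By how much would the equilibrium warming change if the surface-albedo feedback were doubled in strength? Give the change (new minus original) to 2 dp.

4.64 K

Original: g = 0.7484, ΔT = 0.79/(1−0.7484) = 3.1399 K.
With doubled surface-albedo: g' = 0.8984, ΔT' = 0.79/(1−0.8984) = 7.7756 K.
Change = 7.7756 − 3.1399 = 4.64 K.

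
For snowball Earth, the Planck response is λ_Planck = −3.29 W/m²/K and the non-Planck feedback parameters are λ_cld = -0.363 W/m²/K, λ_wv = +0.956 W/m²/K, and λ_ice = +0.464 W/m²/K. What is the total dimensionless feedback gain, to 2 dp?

0.32

Convert to gains: g_cld = -0.363/3.29 = -0.1103; g_wv = 0.956/3.29 = 0.2906; g_ice = 0.464/3.29 = 0.141.
Total gain g = 0.3213.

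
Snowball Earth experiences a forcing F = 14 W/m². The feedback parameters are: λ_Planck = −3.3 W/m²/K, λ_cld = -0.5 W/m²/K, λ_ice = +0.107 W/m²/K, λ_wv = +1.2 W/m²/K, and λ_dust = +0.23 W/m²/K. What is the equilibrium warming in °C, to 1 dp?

6.2 °C

Net feedback parameter λ = (−3.3) + (-0.5) + (+0.107) + (+1.2) + (+0.23) = -2.263 W/m²/K.
ΔT = −F/λ = −14/(-2.263) = 6.2 °C.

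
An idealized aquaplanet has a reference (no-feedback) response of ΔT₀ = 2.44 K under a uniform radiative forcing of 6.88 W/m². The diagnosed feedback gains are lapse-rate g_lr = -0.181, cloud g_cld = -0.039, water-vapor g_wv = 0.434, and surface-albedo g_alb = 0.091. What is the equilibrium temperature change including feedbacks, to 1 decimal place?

3.5 K

Total gain g = -0.181 − 0.039 + 0.434 + 0.091 = 0.305.
Amplification A = 1/(1 − 0.305) = 1.439.
ΔT = 2.44 × 1.439 = 3.5 K.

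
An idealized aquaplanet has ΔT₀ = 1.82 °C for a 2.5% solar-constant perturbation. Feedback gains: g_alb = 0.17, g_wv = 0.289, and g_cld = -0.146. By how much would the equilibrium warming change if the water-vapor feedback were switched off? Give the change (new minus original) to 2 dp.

Original: g = 0.313, ΔT = 1.82/(1−0.313) = 2.6492 °C.
Without water-vapor: g' = 0.024, ΔT' = 1.82/(1−0.024) = 1.8648 °C.
Change = 1.8648 − 2.6492 = -0.78 °C.

-0.78 °C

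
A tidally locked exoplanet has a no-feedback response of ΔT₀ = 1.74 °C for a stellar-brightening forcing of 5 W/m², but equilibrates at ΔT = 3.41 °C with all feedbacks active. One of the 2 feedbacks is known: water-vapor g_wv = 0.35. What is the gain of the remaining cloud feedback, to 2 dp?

Amplification A = ΔT/ΔT₀ = 3.41/1.74 = 1.96.
Total gain g = 1 − 1/A = 1 − 1/1.96 = 0.4898.
The known gain is 0.35.
g_cld = 0.4898 − 0.35 = 0.14.

0.14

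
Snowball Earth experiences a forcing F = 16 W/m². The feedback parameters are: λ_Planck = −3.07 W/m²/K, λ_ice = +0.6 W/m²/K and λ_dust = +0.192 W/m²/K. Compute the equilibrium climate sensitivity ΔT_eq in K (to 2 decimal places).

Net feedback parameter λ = (−3.07) + (+0.6) + (+0.192) = -2.278 W/m²/K.
ΔT = −F/λ = −16/(-2.278) = 7.02 K.

7.02 K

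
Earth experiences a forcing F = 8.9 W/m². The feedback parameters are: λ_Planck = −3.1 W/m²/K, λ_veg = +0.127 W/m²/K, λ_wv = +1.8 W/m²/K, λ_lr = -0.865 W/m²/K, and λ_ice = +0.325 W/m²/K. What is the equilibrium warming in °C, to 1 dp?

5.2 °C

Net feedback parameter λ = (−3.1) + (+0.127) + (+1.8) + (-0.865) + (+0.325) = -1.713 W/m²/K.
ΔT = −F/λ = −8.9/(-1.713) = 5.2 °C.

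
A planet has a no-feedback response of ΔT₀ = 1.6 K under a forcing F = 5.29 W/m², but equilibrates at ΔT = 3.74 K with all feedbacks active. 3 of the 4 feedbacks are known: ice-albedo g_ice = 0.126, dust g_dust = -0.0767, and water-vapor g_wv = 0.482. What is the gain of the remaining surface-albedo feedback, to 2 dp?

0.04

Amplification A = ΔT/ΔT₀ = 3.74/1.6 = 2.337.
Total gain g = 1 − 1/A = 1 − 1/2.337 = 0.5721.
Known gains sum to 0.126 − 0.0767 + 0.482 = 0.5313.
g_alb = 0.5721 − 0.5313 = 0.04.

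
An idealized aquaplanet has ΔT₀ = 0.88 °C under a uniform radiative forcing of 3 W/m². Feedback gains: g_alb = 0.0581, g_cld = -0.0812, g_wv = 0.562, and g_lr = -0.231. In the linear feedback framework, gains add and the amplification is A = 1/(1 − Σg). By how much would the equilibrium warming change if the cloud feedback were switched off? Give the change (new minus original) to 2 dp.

Original: g = 0.3079, ΔT = 0.88/(1−0.3079) = 1.2715 °C.
Without cloud: g' = 0.3891, ΔT' = 0.88/(1−0.3891) = 1.4405 °C.
Change = 1.4405 − 1.2715 = 0.17 °C.

0.17 °C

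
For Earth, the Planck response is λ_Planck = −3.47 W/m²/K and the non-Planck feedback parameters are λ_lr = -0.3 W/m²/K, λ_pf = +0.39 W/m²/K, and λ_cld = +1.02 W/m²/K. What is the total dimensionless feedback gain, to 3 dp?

0.320

Convert to gains: g_lr = -0.3/3.47 = -0.08646; g_pf = 0.39/3.47 = 0.1124; g_cld = 1.02/3.47 = 0.2939.
Total gain g = 0.31984.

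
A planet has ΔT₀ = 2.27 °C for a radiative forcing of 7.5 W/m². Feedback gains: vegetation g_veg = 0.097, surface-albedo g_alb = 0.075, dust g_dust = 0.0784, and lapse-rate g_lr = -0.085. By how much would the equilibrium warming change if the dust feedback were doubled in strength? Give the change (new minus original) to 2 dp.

Original: g = 0.1654, ΔT = 2.27/(1−0.1654) = 2.7199 °C.
With doubled dust: g' = 0.2438, ΔT' = 2.27/(1−0.2438) = 3.0019 °C.
Change = 3.0019 − 2.7199 = 0.28 °C.

0.28 °C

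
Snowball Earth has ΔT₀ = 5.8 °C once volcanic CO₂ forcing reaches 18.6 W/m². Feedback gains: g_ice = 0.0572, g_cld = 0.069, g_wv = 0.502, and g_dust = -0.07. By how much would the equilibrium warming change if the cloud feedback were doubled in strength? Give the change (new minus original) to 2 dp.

2.43 °C

Original: g = 0.5582, ΔT = 5.8/(1−0.5582) = 13.1281 °C.
With doubled cloud: g' = 0.6272, ΔT' = 5.8/(1−0.6272) = 15.5579 °C.
Change = 15.5579 − 13.1281 = 2.43 °C.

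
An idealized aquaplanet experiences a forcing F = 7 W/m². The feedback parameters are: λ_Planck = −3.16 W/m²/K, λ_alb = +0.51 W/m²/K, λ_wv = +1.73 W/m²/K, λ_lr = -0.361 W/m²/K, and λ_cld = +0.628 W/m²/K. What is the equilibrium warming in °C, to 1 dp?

10.7 °C

Net feedback parameter λ = (−3.16) + (+0.51) + (+1.73) + (-0.361) + (+0.628) = -0.653 W/m²/K.
ΔT = −F/λ = −7/(-0.653) = 10.7 °C.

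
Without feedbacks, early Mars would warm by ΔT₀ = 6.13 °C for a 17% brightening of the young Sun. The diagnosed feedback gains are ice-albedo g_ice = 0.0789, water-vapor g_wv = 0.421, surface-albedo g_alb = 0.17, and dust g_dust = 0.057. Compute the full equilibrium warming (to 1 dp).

22.4 °C

Total gain g = 0.0789 + 0.421 + 0.17 + 0.057 = 0.7269.
Amplification A = 1/(1 − 0.7269) = 3.662.
ΔT = 6.13 × 3.662 = 22.4 °C.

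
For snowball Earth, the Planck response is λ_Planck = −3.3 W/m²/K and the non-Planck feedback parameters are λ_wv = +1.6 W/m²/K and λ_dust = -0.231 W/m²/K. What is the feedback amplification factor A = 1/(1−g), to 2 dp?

1.71

Convert to gains: g_wv = 1.6/3.3 = 0.4848; g_dust = -0.231/3.3 = -0.07.
Total gain g = 0.4148.
A = 1/(1 − 0.4148) = 1.71.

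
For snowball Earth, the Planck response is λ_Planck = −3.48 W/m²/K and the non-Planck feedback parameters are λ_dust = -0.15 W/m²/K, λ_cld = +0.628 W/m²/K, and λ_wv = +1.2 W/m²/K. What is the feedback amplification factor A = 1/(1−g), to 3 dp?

Convert to gains: g_dust = -0.15/3.48 = -0.0431; g_cld = 0.628/3.48 = 0.1805; g_wv = 1.2/3.48 = 0.3448.
Total gain g = 0.4822.
A = 1/(1 − 0.4822) = 1.931.

1.931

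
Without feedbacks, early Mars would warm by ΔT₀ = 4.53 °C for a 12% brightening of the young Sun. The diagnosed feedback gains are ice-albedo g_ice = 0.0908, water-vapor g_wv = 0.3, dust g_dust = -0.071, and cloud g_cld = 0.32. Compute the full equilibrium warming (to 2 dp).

Total gain g = 0.0908 + 0.3 − 0.071 + 0.32 = 0.6398.
Amplification A = 1/(1 − 0.6398) = 2.776.
ΔT = 4.53 × 2.776 = 12.58 °C.

12.58 °C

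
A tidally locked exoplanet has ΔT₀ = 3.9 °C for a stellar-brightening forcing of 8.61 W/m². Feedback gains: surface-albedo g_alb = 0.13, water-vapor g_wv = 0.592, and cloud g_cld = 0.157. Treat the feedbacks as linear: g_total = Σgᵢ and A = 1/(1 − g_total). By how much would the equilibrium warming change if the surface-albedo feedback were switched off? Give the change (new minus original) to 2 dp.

Original: g = 0.879, ΔT = 3.9/(1−0.879) = 32.2314 °C.
Without surface-albedo: g' = 0.749, ΔT' = 3.9/(1−0.749) = 15.5378 °C.
Change = 15.5378 − 32.2314 = -16.69 °C.

-16.69 °C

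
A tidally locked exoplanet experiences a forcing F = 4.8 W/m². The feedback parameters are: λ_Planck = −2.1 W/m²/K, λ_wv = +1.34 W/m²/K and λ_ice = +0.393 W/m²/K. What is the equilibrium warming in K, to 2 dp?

Net feedback parameter λ = (−2.1) + (+1.34) + (+0.393) = -0.367 W/m²/K.
ΔT = −F/λ = −4.8/(-0.367) = 13.08 K.

13.08 K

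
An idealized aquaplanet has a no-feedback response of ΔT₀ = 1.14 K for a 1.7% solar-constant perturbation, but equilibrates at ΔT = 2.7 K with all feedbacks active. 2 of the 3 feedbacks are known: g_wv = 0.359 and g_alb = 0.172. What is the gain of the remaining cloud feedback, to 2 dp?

0.05

Amplification A = ΔT/ΔT₀ = 2.7/1.14 = 2.368.
Total gain g = 1 − 1/A = 1 − 1/2.368 = 0.5777.
Known gains sum to 0.359 + 0.172 = 0.531.
g_cld = 0.5777 − 0.531 = 0.05.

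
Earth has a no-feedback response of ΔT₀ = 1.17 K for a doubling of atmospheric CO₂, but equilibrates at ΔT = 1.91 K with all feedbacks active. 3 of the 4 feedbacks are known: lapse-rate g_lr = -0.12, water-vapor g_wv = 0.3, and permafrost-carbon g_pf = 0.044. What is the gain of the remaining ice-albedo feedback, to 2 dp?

0.16

Amplification A = ΔT/ΔT₀ = 1.91/1.17 = 1.632.
Total gain g = 1 − 1/A = 1 − 1/1.632 = 0.3873.
Known gains sum to -0.12 + 0.3 + 0.044 = 0.224.
g_ice = 0.3873 − 0.224 = 0.16.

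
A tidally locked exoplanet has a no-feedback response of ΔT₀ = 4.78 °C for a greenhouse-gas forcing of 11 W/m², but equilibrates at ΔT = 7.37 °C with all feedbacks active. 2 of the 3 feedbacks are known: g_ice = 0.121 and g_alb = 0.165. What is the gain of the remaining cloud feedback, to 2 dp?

Amplification A = ΔT/ΔT₀ = 7.37/4.78 = 1.542.
Total gain g = 1 − 1/A = 1 − 1/1.542 = 0.3515.
Known gains sum to 0.121 + 0.165 = 0.286.
g_cld = 0.3515 − 0.286 = 0.07.

0.07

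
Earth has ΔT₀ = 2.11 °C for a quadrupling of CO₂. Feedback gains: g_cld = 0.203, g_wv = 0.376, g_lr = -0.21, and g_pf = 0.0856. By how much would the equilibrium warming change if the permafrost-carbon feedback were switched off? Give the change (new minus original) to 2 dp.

-0.52 °C

Original: g = 0.4546, ΔT = 2.11/(1−0.4546) = 3.8687 °C.
Without permafrost-carbon: g' = 0.369, ΔT' = 2.11/(1−0.369) = 3.3439 °C.
Change = 3.3439 − 3.8687 = -0.52 °C.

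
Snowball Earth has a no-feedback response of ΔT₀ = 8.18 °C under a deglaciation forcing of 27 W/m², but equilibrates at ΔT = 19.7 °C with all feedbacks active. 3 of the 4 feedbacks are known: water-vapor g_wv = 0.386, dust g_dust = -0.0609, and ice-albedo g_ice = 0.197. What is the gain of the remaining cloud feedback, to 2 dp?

0.06

Amplification A = ΔT/ΔT₀ = 19.7/8.18 = 2.408.
Total gain g = 1 − 1/A = 1 − 1/2.408 = 0.5847.
Known gains sum to 0.386 − 0.0609 + 0.197 = 0.5221.
g_cld = 0.5847 − 0.5221 = 0.06.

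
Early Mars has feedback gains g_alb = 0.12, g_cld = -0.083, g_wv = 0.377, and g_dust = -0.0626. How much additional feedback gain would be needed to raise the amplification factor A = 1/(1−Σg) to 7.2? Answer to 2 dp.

Current total gain = 0.3514.
Target gain for A = 7.2: g* = 1 − 1/7.2 = 0.8611.
Additional gain needed = 0.8611 − 0.3514 = 0.51.

0.51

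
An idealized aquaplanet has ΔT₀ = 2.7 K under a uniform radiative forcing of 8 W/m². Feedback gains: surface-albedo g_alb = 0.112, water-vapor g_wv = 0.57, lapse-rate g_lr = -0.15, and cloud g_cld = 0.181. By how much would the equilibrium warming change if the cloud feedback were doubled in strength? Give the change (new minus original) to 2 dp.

Original: g = 0.713, ΔT = 2.7/(1−0.713) = 9.4077 K.
With doubled cloud: g' = 0.894, ΔT' = 2.7/(1−0.894) = 25.4717 K.
Change = 25.4717 − 9.4077 = 16.06 K.

16.06 K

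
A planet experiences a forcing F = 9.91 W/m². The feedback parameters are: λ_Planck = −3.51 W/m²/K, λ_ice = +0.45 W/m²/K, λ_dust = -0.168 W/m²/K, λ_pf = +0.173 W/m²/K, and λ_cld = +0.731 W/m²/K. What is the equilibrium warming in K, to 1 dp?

4.3 K

Net feedback parameter λ = (−3.51) + (+0.45) + (-0.168) + (+0.173) + (+0.731) = -2.324 W/m²/K.
ΔT = −F/λ = −9.91/(-2.324) = 4.3 K.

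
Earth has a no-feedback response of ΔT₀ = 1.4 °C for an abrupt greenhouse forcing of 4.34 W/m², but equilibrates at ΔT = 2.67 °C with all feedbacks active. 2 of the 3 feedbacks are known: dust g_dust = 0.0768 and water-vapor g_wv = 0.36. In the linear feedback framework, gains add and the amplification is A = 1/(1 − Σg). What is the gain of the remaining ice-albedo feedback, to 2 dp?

0.04

Amplification A = ΔT/ΔT₀ = 2.67/1.4 = 1.907.
Total gain g = 1 − 1/A = 1 − 1/1.907 = 0.4756.
Known gains sum to 0.0768 + 0.36 = 0.4368.
g_ice = 0.4756 − 0.4368 = 0.04.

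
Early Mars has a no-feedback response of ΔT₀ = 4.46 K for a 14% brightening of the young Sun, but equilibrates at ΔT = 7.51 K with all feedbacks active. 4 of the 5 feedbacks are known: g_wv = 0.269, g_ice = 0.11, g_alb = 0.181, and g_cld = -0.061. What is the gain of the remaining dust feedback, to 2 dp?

-0.09

Amplification A = ΔT/ΔT₀ = 7.51/4.46 = 1.684.
Total gain g = 1 − 1/A = 1 − 1/1.684 = 0.4062.
Known gains sum to 0.269 + 0.11 + 0.181 − 0.061 = 0.499.
g_dust = 0.4062 − 0.499 = -0.09.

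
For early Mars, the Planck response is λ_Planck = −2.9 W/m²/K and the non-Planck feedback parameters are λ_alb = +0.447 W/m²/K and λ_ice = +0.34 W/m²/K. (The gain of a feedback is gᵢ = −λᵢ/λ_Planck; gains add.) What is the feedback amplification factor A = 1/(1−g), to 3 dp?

1.372

Convert to gains: g_alb = 0.447/2.9 = 0.1541; g_ice = 0.34/2.9 = 0.1172.
Total gain g = 0.2713.
A = 1/(1 − 0.2713) = 1.372.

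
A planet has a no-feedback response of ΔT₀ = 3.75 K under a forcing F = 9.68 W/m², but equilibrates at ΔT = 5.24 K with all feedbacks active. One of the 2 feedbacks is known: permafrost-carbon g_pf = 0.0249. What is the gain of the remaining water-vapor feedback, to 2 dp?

0.26

Amplification A = ΔT/ΔT₀ = 5.24/3.75 = 1.397.
Total gain g = 1 − 1/A = 1 − 1/1.397 = 0.2842.
The known gain is 0.0249.
g_wv = 0.2842 − 0.0249 = 0.26.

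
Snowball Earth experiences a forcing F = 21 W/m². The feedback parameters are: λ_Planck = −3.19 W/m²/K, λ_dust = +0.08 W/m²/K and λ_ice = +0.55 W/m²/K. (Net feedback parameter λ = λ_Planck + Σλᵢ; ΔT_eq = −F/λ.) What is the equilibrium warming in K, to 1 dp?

Net feedback parameter λ = (−3.19) + (+0.08) + (+0.55) = -2.56 W/m²/K.
ΔT = −F/λ = −21/(-2.56) = 8.2 K.

8.2 K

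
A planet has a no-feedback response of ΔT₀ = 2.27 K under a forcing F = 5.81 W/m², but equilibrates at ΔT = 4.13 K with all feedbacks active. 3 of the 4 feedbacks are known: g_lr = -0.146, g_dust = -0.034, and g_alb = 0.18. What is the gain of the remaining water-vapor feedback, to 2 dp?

0.45

Amplification A = ΔT/ΔT₀ = 4.13/2.27 = 1.819.
Total gain g = 1 − 1/A = 1 − 1/1.819 = 0.4502.
Known gains sum to -0.146 − 0.034 + 0.18 = 0.
g_wv = 0.4502 − 0 = 0.45.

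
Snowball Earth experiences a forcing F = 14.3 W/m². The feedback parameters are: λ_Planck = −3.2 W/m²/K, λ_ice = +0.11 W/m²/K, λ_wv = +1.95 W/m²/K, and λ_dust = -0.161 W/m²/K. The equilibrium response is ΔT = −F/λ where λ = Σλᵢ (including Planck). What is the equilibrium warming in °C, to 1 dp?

Net feedback parameter λ = (−3.2) + (+0.11) + (+1.95) + (-0.161) = -1.301 W/m²/K.
ΔT = −F/λ = −14.3/(-1.301) = 11.0 °C.

11.0 °C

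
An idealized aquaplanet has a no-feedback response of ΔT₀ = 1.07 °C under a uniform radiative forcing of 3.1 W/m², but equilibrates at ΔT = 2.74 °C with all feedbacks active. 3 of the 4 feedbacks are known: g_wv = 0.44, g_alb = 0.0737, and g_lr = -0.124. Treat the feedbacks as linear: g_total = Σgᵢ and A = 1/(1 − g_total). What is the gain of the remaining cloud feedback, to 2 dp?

0.22

Amplification A = ΔT/ΔT₀ = 2.74/1.07 = 2.561.
Total gain g = 1 − 1/A = 1 − 1/2.561 = 0.6095.
Known gains sum to 0.44 + 0.0737 − 0.124 = 0.3897.
g_cld = 0.6095 − 0.3897 = 0.22.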